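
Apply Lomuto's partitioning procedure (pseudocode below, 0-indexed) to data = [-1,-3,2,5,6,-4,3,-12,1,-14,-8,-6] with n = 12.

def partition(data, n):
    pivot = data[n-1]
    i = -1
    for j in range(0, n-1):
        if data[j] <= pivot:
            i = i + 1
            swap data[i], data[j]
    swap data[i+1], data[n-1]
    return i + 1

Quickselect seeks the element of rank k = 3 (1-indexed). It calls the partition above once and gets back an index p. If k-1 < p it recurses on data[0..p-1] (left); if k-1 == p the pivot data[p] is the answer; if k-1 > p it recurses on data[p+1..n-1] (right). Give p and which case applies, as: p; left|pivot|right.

pivot = data[11] = -6; i = -1
j=0: data[0]=-1 > -6 → no swap
j=1: data[1]=-3 > -6 → no swap
j=2: data[2]=2 > -6 → no swap
j=3: data[3]=5 > -6 → no swap
j=4: data[4]=6 > -6 → no swap
j=5: data[5]=-4 > -6 → no swap
j=6: data[6]=3 > -6 → no swap
j=7: data[7]=-12 ≤ -6 → i=0, swap data[0],data[7] → [-12,-3,2,5,6,-4,3,-1,1,-14,-8,-6]
j=8: data[8]=1 > -6 → no swap
j=9: data[9]=-14 ≤ -6 → i=1, swap data[1],data[9] → [-12,-14,2,5,6,-4,3,-1,1,-3,-8,-6]
j=10: data[10]=-8 ≤ -6 → i=2, swap data[2],data[10] → [-12,-14,-8,5,6,-4,3,-1,1,-3,2,-6]
final swap data[3],data[11] → [-12,-14,-8,-6,6,-4,3,-1,1,-3,2,5]; return 3
p = 3; k-1 = 2 < 3 ⇒ left

3; left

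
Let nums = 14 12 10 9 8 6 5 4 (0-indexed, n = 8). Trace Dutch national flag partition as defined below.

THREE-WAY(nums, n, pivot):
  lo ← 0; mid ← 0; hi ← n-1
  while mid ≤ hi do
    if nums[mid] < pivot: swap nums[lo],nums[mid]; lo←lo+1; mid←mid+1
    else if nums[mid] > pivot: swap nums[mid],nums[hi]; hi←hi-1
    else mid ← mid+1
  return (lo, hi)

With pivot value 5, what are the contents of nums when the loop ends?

lo=0 mid=0 hi=7
14>5: swap(0,7), hi=6 ⇒ 4 12 10 9 8 6 5 14
4<5: swap(0,0), lo=1 mid=1 ⇒ 4 12 10 9 8 6 5 14
12>5: swap(1,6), hi=5 ⇒ 4 5 10 9 8 6 12 14
5=5: mid=2
10>5: swap(2,5), hi=4 ⇒ 4 5 6 9 8 10 12 14
6>5: swap(2,4), hi=3 ⇒ 4 5 8 9 6 10 12 14
8>5: swap(2,3), hi=2 ⇒ 4 5 9 8 6 10 12 14
9>5: swap(2,2), hi=1 ⇒ 4 5 9 8 6 10 12 14
done. lo=1 hi=1; nums=4 5 9 8 6 10 12 14

4 5 9 8 6 10 12 14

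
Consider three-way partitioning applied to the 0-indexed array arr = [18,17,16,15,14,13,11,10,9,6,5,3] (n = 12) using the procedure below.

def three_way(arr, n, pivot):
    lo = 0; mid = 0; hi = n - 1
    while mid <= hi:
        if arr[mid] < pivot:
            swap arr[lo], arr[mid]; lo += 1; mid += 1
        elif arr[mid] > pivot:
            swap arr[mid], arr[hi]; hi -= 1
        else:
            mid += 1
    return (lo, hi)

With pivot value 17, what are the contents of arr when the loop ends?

lo=0 mid=0 hi=11
18>17: swap(0,11), hi=10 ⇒ [3,17,16,15,14,13,11,10,9,6,5,18]
3<17: swap(0,0), lo=1 mid=1 ⇒ [3,17,16,15,14,13,11,10,9,6,5,18]
17=17: mid=2
16<17: swap(1,2), lo=2 mid=3 ⇒ [3,16,17,15,14,13,11,10,9,6,5,18]
15<17: swap(2,3), lo=3 mid=4 ⇒ [3,16,15,17,14,13,11,10,9,6,5,18]
14<17: swap(3,4), lo=4 mid=5 ⇒ [3,16,15,14,17,13,11,10,9,6,5,18]
13<17: swap(4,5), lo=5 mid=6 ⇒ [3,16,15,14,13,17,11,10,9,6,5,18]
11<17: swap(5,6), lo=6 mid=7 ⇒ [3,16,15,14,13,11,17,10,9,6,5,18]
10<17: swap(6,7), lo=7 mid=8 ⇒ [3,16,15,14,13,11,10,17,9,6,5,18]
9<17: swap(7,8), lo=8 mid=9 ⇒ [3,16,15,14,13,11,10,9,17,6,5,18]
6<17: swap(8,9), lo=9 mid=10 ⇒ [3,16,15,14,13,11,10,9,6,17,5,18]
5<17: swap(9,10), lo=10 mid=11 ⇒ [3,16,15,14,13,11,10,9,6,5,17,18]
done. lo=10 hi=10; arr=[3,16,15,14,13,11,10,9,6,5,17,18]

[3,16,15,14,13,11,10,9,6,5,17,18]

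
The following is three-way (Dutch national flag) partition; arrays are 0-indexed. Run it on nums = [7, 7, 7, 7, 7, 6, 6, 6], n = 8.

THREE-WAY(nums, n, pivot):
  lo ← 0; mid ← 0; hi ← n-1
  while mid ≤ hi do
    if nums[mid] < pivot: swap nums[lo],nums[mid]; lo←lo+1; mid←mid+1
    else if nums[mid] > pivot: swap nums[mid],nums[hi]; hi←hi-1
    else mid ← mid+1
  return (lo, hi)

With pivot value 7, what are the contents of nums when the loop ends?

pivot = 7; lo=0, mid=0, hi=7
nums[mid]=7=7: mid=1
nums[mid]=7=7: mid=2
nums[mid]=7=7: mid=3
nums[mid]=7=7: mid=4
nums[mid]=7=7: mid=5
nums[mid]=6<7: swap nums[0],nums[5]; lo=1,mid=6 → [6, 7, 7, 7, 7, 7, 6, 6]
nums[mid]=6<7: swap nums[1],nums[6]; lo=2,mid=7 → [6, 6, 7, 7, 7, 7, 7, 6]
nums[mid]=6<7: swap nums[2],nums[7]; lo=3,mid=8 → [6, 6, 6, 7, 7, 7, 7, 7]
end: lo=3, hi=7; nums = [6, 6, 6, 7, 7, 7, 7, 7]

[6, 6, 6, 7, 7, 7, 7, 7]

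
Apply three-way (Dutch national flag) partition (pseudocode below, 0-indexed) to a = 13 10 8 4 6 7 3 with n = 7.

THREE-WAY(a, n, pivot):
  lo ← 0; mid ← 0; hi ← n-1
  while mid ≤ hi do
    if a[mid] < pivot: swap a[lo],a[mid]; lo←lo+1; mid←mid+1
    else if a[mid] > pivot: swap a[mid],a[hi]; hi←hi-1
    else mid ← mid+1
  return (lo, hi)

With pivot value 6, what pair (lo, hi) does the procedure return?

(2, 2)

pivot = 6; lo=0, mid=0, hi=6
a[mid]=13>6: swap a[0],a[6]; hi=5 → 3 10 8 4 6 7 13
a[mid]=3<6: swap a[0],a[0]; lo=1,mid=1 → 3 10 8 4 6 7 13
a[mid]=10>6: swap a[1],a[5]; hi=4 → 3 7 8 4 6 10 13
a[mid]=7>6: swap a[1],a[4]; hi=3 → 3 6 8 4 7 10 13
a[mid]=6=6: mid=2
a[mid]=8>6: swap a[2],a[3]; hi=2 → 3 6 4 8 7 10 13
a[mid]=4<6: swap a[1],a[2]; lo=2,mid=3 → 3 4 6 8 7 10 13
end: lo=2, hi=2; a = 3 4 6 8 7 10 13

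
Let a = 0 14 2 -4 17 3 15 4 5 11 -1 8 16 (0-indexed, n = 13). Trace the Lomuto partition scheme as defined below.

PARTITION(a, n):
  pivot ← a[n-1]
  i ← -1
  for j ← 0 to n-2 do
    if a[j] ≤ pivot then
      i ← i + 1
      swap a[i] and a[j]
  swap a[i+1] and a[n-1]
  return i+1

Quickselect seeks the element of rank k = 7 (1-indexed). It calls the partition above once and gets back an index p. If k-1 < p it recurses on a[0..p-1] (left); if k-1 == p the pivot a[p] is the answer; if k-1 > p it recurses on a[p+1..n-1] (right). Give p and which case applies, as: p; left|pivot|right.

11; left

pivot = a[12] = 16; i = -1
j=0: a[0]=0 ≤ 16 → i=0, swap a[0],a[0] (no change) → 0 14 2 -4 17 3 15 4 5 11 -1 8 16
j=1: a[1]=14 ≤ 16 → i=1, swap a[1],a[1] (no change) → 0 14 2 -4 17 3 15 4 5 11 -1 8 16
j=2: a[2]=2 ≤ 16 → i=2, swap a[2],a[2] (no change) → 0 14 2 -4 17 3 15 4 5 11 -1 8 16
j=3: a[3]=-4 ≤ 16 → i=3, swap a[3],a[3] (no change) → 0 14 2 -4 17 3 15 4 5 11 -1 8 16
j=4: a[4]=17 > 16 → no swap
j=5: a[5]=3 ≤ 16 → i=4, swap a[4],a[5] → 0 14 2 -4 3 17 15 4 5 11 -1 8 16
j=6: a[6]=15 ≤ 16 → i=5, swap a[5],a[6] → 0 14 2 -4 3 15 17 4 5 11 -1 8 16
j=7: a[7]=4 ≤ 16 → i=6, swap a[6],a[7] → 0 14 2 -4 3 15 4 17 5 11 -1 8 16
j=8: a[8]=5 ≤ 16 → i=7, swap a[7],a[8] → 0 14 2 -4 3 15 4 5 17 11 -1 8 16
j=9: a[9]=11 ≤ 16 → i=8, swap a[8],a[9] → 0 14 2 -4 3 15 4 5 11 17 -1 8 16
j=10: a[10]=-1 ≤ 16 → i=9, swap a[9],a[10] → 0 14 2 -4 3 15 4 5 11 -1 17 8 16
j=11: a[11]=8 ≤ 16 → i=10, swap a[10],a[11] → 0 14 2 -4 3 15 4 5 11 -1 8 17 16
final swap a[11],a[12] → 0 14 2 -4 3 15 4 5 11 -1 8 16 17; return 11
p = 11; k-1 = 6 < 11 ⇒ left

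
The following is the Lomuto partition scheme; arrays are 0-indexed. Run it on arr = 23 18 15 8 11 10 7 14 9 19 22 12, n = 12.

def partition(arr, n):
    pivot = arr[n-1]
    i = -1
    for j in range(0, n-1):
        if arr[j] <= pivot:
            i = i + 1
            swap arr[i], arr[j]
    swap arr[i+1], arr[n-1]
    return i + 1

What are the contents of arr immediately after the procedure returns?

pivot=12, i=-1
j=0: 23>12, skip
j=1: 18>12, skip
j=2: 15>12, skip
j=3: 8≤12, i=0, swap(0,3) ⇒ 8 18 15 23 11 10 7 14 9 19 22 12
j=4: 11≤12, i=1, swap(1,4) ⇒ 8 11 15 23 18 10 7 14 9 19 22 12
j=5: 10≤12, i=2, swap(2,5) ⇒ 8 11 10 23 18 15 7 14 9 19 22 12
j=6: 7≤12, i=3, swap(3,6) ⇒ 8 11 10 7 18 15 23 14 9 19 22 12
j=7: 14>12, skip
j=8: 9≤12, i=4, swap(4,8) ⇒ 8 11 10 7 9 15 23 14 18 19 22 12
j=9: 19>12, skip
j=10: 22>12, skip
swap(5,11) ⇒ 8 11 10 7 9 12 23 14 18 19 22 15; return 5

8 11 10 7 9 12 23 14 18 19 22 15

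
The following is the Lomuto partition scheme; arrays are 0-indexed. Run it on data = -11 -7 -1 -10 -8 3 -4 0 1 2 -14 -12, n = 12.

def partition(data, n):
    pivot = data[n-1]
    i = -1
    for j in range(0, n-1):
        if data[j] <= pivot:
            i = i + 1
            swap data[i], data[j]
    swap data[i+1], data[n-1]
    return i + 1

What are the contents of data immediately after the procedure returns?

-14 -12 -1 -10 -8 3 -4 0 1 2 -11 -7

pivot = data[11] = -12; i = -1
j=0: data[0]=-11 > -12 → no swap
j=1: data[1]=-7 > -12 → no swap
j=2: data[2]=-1 > -12 → no swap
j=3: data[3]=-10 > -12 → no swap
j=4: data[4]=-8 > -12 → no swap
j=5: data[5]=3 > -12 → no swap
j=6: data[6]=-4 > -12 → no swap
j=7: data[7]=0 > -12 → no swap
j=8: data[8]=1 > -12 → no swap
j=9: data[9]=2 > -12 → no swap
j=10: data[10]=-14 ≤ -12 → i=0, swap data[0],data[10] → -14 -7 -1 -10 -8 3 -4 0 1 2 -11 -12
final swap data[1],data[11] → -14 -12 -1 -10 -8 3 -4 0 1 2 -11 -7; return 1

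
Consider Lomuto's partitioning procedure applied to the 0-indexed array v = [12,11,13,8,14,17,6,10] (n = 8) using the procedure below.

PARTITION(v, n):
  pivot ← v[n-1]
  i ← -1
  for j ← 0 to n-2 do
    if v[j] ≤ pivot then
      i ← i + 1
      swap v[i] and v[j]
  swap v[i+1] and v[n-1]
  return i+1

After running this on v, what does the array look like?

[8,6,10,12,14,17,11,13]

pivot = v[7] = 10; i = -1
j=0: v[0]=12 > 10 → no swap
j=1: v[1]=11 > 10 → no swap
j=2: v[2]=13 > 10 → no swap
j=3: v[3]=8 ≤ 10 → i=0, swap v[0],v[3] → [8,11,13,12,14,17,6,10]
j=4: v[4]=14 > 10 → no swap
j=5: v[5]=17 > 10 → no swap
j=6: v[6]=6 ≤ 10 → i=1, swap v[1],v[6] → [8,6,13,12,14,17,11,10]
final swap v[2],v[7] → [8,6,10,12,14,17,11,13]; return 2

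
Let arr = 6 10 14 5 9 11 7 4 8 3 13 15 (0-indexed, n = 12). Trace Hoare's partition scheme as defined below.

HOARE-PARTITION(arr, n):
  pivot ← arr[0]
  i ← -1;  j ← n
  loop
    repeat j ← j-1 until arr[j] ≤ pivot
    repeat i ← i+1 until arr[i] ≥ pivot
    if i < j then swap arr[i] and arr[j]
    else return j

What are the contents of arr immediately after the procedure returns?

pivot=6
j stops at 9 (3), i stops at 0 (6); swap ⇒ 3 10 14 5 9 11 7 4 8 6 13 15
j stops at 7 (4), i stops at 1 (10); swap ⇒ 3 4 14 5 9 11 7 10 8 6 13 15
j stops at 3 (5), i stops at 2 (14); swap ⇒ 3 4 5 14 9 11 7 10 8 6 13 15
j stops at 2, i stops at 3; i≥j ⇒ return 2. arr=3 4 5 14 9 11 7 10 8 6 13 15

3 4 5 14 9 11 7 10 8 6 13 15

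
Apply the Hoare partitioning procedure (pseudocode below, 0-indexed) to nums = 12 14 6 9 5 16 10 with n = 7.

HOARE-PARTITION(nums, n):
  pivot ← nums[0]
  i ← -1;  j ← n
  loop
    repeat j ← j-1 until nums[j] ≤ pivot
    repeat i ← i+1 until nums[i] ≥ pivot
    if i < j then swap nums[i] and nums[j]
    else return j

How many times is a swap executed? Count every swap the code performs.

2

pivot = nums[0] = 12; i = -1, j = 7
j→6 (nums[6]=10≤12), i→0 (nums[0]=12≥12); i<j, swap → 10 14 6 9 5 16 12
j→4 (nums[4]=5≤12), i→1 (nums[1]=14≥12); i<j, swap → 10 5 6 9 14 16 12
j→3, i→4; i≥j, return j=3. nums = 10 5 6 9 14 16 12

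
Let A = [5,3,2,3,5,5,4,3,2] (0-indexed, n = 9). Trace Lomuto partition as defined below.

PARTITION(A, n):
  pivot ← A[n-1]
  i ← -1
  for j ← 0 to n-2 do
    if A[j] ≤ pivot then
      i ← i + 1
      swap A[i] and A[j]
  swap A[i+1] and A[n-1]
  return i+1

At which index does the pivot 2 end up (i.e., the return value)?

1

pivot=2, i=-1
j=0: 5>2, skip
j=1: 3>2, skip
j=2: 2≤2, i=0, swap(0,2) ⇒ [2,3,5,3,5,5,4,3,2]
j=3: 3>2, skip
j=4: 5>2, skip
j=5: 5>2, skip
j=6: 4>2, skip
j=7: 3>2, skip
swap(1,8) ⇒ [2,2,5,3,5,5,4,3,3]; return 1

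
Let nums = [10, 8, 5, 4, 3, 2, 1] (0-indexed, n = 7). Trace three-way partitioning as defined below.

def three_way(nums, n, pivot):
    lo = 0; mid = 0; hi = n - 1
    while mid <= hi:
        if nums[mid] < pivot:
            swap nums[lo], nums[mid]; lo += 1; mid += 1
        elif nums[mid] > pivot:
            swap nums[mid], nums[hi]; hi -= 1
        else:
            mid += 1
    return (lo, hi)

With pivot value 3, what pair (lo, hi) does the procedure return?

(2, 2)

pivot = 3; lo=0, mid=0, hi=6
nums[mid]=10>3: swap nums[0],nums[6]; hi=5 → [1, 8, 5, 4, 3, 2, 10]
nums[mid]=1<3: swap nums[0],nums[0]; lo=1,mid=1 → [1, 8, 5, 4, 3, 2, 10]
nums[mid]=8>3: swap nums[1],nums[5]; hi=4 → [1, 2, 5, 4, 3, 8, 10]
nums[mid]=2<3: swap nums[1],nums[1]; lo=2,mid=2 → [1, 2, 5, 4, 3, 8, 10]
nums[mid]=5>3: swap nums[2],nums[4]; hi=3 → [1, 2, 3, 4, 5, 8, 10]
nums[mid]=3=3: mid=3
nums[mid]=4>3: swap nums[3],nums[3]; hi=2 → [1, 2, 3, 4, 5, 8, 10]
end: lo=2, hi=2; nums = [1, 2, 3, 4, 5, 8, 10]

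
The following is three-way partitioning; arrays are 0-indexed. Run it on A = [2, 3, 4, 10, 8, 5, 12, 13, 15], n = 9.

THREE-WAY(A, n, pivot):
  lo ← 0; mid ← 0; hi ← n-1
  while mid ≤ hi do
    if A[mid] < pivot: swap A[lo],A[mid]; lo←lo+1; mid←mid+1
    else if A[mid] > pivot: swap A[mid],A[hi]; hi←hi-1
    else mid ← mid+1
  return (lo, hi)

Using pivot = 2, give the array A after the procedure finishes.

lo=0 mid=0 hi=8
2=2: mid=1
3>2: swap(1,8), hi=7 ⇒ [2, 15, 4, 10, 8, 5, 12, 13, 3]
15>2: swap(1,7), hi=6 ⇒ [2, 13, 4, 10, 8, 5, 12, 15, 3]
13>2: swap(1,6), hi=5 ⇒ [2, 12, 4, 10, 8, 5, 13, 15, 3]
12>2: swap(1,5), hi=4 ⇒ [2, 5, 4, 10, 8, 12, 13, 15, 3]
5>2: swap(1,4), hi=3 ⇒ [2, 8, 4, 10, 5, 12, 13, 15, 3]
8>2: swap(1,3), hi=2 ⇒ [2, 10, 4, 8, 5, 12, 13, 15, 3]
10>2: swap(1,2), hi=1 ⇒ [2, 4, 10, 8, 5, 12, 13, 15, 3]
4>2: swap(1,1), hi=0 ⇒ [2, 4, 10, 8, 5, 12, 13, 15, 3]
done. lo=0 hi=0; A=[2, 4, 10, 8, 5, 12, 13, 15, 3]

[2, 4, 10, 8, 5, 12, 13, 15, 3]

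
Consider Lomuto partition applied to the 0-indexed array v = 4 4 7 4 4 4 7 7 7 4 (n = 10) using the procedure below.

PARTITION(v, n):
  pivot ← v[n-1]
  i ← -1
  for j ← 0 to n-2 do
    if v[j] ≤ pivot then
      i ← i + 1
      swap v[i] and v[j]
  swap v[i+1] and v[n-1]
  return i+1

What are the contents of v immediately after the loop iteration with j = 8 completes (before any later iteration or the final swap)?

4 4 4 4 4 7 7 7 7 4

pivot = v[9] = 4; i = -1
j=0: v[0]=4 ≤ 4 → i=0, swap v[0],v[0] (no change) → 4 4 7 4 4 4 7 7 7 4
j=1: v[1]=4 ≤ 4 → i=1, swap v[1],v[1] (no change) → 4 4 7 4 4 4 7 7 7 4
j=2: v[2]=7 > 4 → no swap
j=3: v[3]=4 ≤ 4 → i=2, swap v[2],v[3] → 4 4 4 7 4 4 7 7 7 4
j=4: v[4]=4 ≤ 4 → i=3, swap v[3],v[4] → 4 4 4 4 7 4 7 7 7 4
j=5: v[5]=4 ≤ 4 → i=4, swap v[4],v[5] → 4 4 4 4 4 7 7 7 7 4
j=6: v[6]=7 > 4 → no swap
j=7: v[7]=7 > 4 → no swap
j=8: v[8]=7 > 4 → no swap
(after j=8) v = 4 4 4 4 4 7 7 7 7 4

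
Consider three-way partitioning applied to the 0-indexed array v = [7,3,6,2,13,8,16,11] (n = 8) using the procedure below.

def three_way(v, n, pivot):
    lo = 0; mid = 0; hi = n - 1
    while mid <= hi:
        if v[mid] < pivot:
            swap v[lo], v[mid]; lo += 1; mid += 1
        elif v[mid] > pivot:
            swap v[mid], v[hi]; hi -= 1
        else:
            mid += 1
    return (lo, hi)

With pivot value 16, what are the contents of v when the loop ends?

[7,3,6,2,13,8,11,16]

pivot = 16; lo=0, mid=0, hi=7
v[mid]=7<16: swap v[0],v[0]; lo=1,mid=1 → [7,3,6,2,13,8,16,11]
v[mid]=3<16: swap v[1],v[1]; lo=2,mid=2 → [7,3,6,2,13,8,16,11]
v[mid]=6<16: swap v[2],v[2]; lo=3,mid=3 → [7,3,6,2,13,8,16,11]
v[mid]=2<16: swap v[3],v[3]; lo=4,mid=4 → [7,3,6,2,13,8,16,11]
v[mid]=13<16: swap v[4],v[4]; lo=5,mid=5 → [7,3,6,2,13,8,16,11]
v[mid]=8<16: swap v[5],v[5]; lo=6,mid=6 → [7,3,6,2,13,8,16,11]
v[mid]=16=16: mid=7
v[mid]=11<16: swap v[6],v[7]; lo=7,mid=8 → [7,3,6,2,13,8,11,16]
end: lo=7, hi=7; v = [7,3,6,2,13,8,11,16]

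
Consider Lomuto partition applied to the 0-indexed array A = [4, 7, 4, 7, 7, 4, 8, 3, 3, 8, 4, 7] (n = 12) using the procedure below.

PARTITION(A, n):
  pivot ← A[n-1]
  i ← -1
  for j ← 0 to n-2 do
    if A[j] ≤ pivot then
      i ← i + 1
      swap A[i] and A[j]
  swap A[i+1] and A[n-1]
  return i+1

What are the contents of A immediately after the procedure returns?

pivot = A[11] = 7; i = -1
j=0: A[0]=4 ≤ 7 → i=0, swap A[0],A[0] (no change) → [4, 7, 4, 7, 7, 4, 8, 3, 3, 8, 4, 7]
j=1: A[1]=7 ≤ 7 → i=1, swap A[1],A[1] (no change) → [4, 7, 4, 7, 7, 4, 8, 3, 3, 8, 4, 7]
j=2: A[2]=4 ≤ 7 → i=2, swap A[2],A[2] (no change) → [4, 7, 4, 7, 7, 4, 8, 3, 3, 8, 4, 7]
j=3: A[3]=7 ≤ 7 → i=3, swap A[3],A[3] (no change) → [4, 7, 4, 7, 7, 4, 8, 3, 3, 8, 4, 7]
j=4: A[4]=7 ≤ 7 → i=4, swap A[4],A[4] (no change) → [4, 7, 4, 7, 7, 4, 8, 3, 3, 8, 4, 7]
j=5: A[5]=4 ≤ 7 → i=5, swap A[5],A[5] (no change) → [4, 7, 4, 7, 7, 4, 8, 3, 3, 8, 4, 7]
j=6: A[6]=8 > 7 → no swap
j=7: A[7]=3 ≤ 7 → i=6, swap A[6],A[7] → [4, 7, 4, 7, 7, 4, 3, 8, 3, 8, 4, 7]
j=8: A[8]=3 ≤ 7 → i=7, swap A[7],A[8] → [4, 7, 4, 7, 7, 4, 3, 3, 8, 8, 4, 7]
j=9: A[9]=8 > 7 → no swap
j=10: A[10]=4 ≤ 7 → i=8, swap A[8],A[10] → [4, 7, 4, 7, 7, 4, 3, 3, 4, 8, 8, 7]
final swap A[9],A[11] → [4, 7, 4, 7, 7, 4, 3, 3, 4, 7, 8, 8]; return 9

[4, 7, 4, 7, 7, 4, 3, 3, 4, 7, 8, 8]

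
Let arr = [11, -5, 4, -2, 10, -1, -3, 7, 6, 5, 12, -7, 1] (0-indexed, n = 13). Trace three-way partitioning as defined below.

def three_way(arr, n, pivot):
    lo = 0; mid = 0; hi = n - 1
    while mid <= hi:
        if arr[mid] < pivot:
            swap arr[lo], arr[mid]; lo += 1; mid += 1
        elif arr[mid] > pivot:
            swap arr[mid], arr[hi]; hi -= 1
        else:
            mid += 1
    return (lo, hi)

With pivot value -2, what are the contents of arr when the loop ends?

pivot = -2; lo=0, mid=0, hi=12
arr[mid]=11>-2: swap arr[0],arr[12]; hi=11 → [1, -5, 4, -2, 10, -1, -3, 7, 6, 5, 12, -7, 11]
arr[mid]=1>-2: swap arr[0],arr[11]; hi=10 → [-7, -5, 4, -2, 10, -1, -3, 7, 6, 5, 12, 1, 11]
arr[mid]=-7<-2: swap arr[0],arr[0]; lo=1,mid=1 → [-7, -5, 4, -2, 10, -1, -3, 7, 6, 5, 12, 1, 11]
arr[mid]=-5<-2: swap arr[1],arr[1]; lo=2,mid=2 → [-7, -5, 4, -2, 10, -1, -3, 7, 6, 5, 12, 1, 11]
arr[mid]=4>-2: swap arr[2],arr[10]; hi=9 → [-7, -5, 12, -2, 10, -1, -3, 7, 6, 5, 4, 1, 11]
arr[mid]=12>-2: swap arr[2],arr[9]; hi=8 → [-7, -5, 5, -2, 10, -1, -3, 7, 6, 12, 4, 1, 11]
arr[mid]=5>-2: swap arr[2],arr[8]; hi=7 → [-7, -5, 6, -2, 10, -1, -3, 7, 5, 12, 4, 1, 11]
arr[mid]=6>-2: swap arr[2],arr[7]; hi=6 → [-7, -5, 7, -2, 10, -1, -3, 6, 5, 12, 4, 1, 11]
arr[mid]=7>-2: swap arr[2],arr[6]; hi=5 → [-7, -5, -3, -2, 10, -1, 7, 6, 5, 12, 4, 1, 11]
arr[mid]=-3<-2: swap arr[2],arr[2]; lo=3,mid=3 → [-7, -5, -3, -2, 10, -1, 7, 6, 5, 12, 4, 1, 11]
arr[mid]=-2=-2: mid=4
arr[mid]=10>-2: swap arr[4],arr[5]; hi=4 → [-7, -5, -3, -2, -1, 10, 7, 6, 5, 12, 4, 1, 11]
arr[mid]=-1>-2: swap arr[4],arr[4]; hi=3 → [-7, -5, -3, -2, -1, 10, 7, 6, 5, 12, 4, 1, 11]
end: lo=3, hi=3; arr = [-7, -5, -3, -2, -1, 10, 7, 6, 5, 12, 4, 1, 11]

[-7, -5, -3, -2, -1, 10, 7, 6, 5, 12, 4, 1, 11]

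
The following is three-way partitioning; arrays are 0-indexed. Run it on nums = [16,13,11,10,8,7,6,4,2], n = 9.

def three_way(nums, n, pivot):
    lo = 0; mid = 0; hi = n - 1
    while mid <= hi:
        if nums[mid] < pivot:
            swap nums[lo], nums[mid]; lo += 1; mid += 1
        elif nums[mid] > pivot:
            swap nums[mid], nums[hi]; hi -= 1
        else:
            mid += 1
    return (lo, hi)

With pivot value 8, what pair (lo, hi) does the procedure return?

pivot = 8; lo=0, mid=0, hi=8
nums[mid]=16>8: swap nums[0],nums[8]; hi=7 → [2,13,11,10,8,7,6,4,16]
nums[mid]=2<8: swap nums[0],nums[0]; lo=1,mid=1 → [2,13,11,10,8,7,6,4,16]
nums[mid]=13>8: swap nums[1],nums[7]; hi=6 → [2,4,11,10,8,7,6,13,16]
nums[mid]=4<8: swap nums[1],nums[1]; lo=2,mid=2 → [2,4,11,10,8,7,6,13,16]
nums[mid]=11>8: swap nums[2],nums[6]; hi=5 → [2,4,6,10,8,7,11,13,16]
nums[mid]=6<8: swap nums[2],nums[2]; lo=3,mid=3 → [2,4,6,10,8,7,11,13,16]
nums[mid]=10>8: swap nums[3],nums[5]; hi=4 → [2,4,6,7,8,10,11,13,16]
nums[mid]=7<8: swap nums[3],nums[3]; lo=4,mid=4 → [2,4,6,7,8,10,11,13,16]
nums[mid]=8=8: mid=5
end: lo=4, hi=4; nums = [2,4,6,7,8,10,11,13,16]

(4, 4)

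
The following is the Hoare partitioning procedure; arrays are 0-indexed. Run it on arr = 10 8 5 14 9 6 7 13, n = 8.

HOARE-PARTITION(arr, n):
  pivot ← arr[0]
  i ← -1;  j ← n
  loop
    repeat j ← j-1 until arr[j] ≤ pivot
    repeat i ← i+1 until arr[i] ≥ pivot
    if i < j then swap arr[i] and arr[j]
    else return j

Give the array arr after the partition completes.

pivot=10
j stops at 6 (7), i stops at 0 (10); swap ⇒ 7 8 5 14 9 6 10 13
j stops at 5 (6), i stops at 3 (14); swap ⇒ 7 8 5 6 9 14 10 13
j stops at 4, i stops at 5; i≥j ⇒ return 4. arr=7 8 5 6 9 14 10 13

7 8 5 6 9 14 10 13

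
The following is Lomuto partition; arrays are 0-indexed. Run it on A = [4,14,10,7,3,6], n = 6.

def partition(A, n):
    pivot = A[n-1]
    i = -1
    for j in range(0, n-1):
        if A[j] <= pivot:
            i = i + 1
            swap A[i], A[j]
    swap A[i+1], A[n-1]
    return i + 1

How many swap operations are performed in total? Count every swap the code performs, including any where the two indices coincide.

pivot=6, i=-1
j=0: 4≤6, i=0, swap(0,0) ⇒ [4,14,10,7,3,6]
j=1: 14>6, skip
j=2: 10>6, skip
j=3: 7>6, skip
j=4: 3≤6, i=1, swap(1,4) ⇒ [4,3,10,7,14,6]
swap(2,5) ⇒ [4,3,6,7,14,10]; return 2

3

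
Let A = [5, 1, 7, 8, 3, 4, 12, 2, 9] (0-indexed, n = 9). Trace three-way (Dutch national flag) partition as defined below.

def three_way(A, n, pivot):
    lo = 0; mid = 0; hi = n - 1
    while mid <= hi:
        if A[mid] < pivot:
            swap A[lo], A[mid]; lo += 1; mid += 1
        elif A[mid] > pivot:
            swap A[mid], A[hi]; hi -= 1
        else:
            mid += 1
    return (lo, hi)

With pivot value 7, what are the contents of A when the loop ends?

[5, 1, 2, 3, 4, 7, 12, 9, 8]

pivot = 7; lo=0, mid=0, hi=8
A[mid]=5<7: swap A[0],A[0]; lo=1,mid=1 → [5, 1, 7, 8, 3, 4, 12, 2, 9]
A[mid]=1<7: swap A[1],A[1]; lo=2,mid=2 → [5, 1, 7, 8, 3, 4, 12, 2, 9]
A[mid]=7=7: mid=3
A[mid]=8>7: swap A[3],A[8]; hi=7 → [5, 1, 7, 9, 3, 4, 12, 2, 8]
A[mid]=9>7: swap A[3],A[7]; hi=6 → [5, 1, 7, 2, 3, 4, 12, 9, 8]
A[mid]=2<7: swap A[2],A[3]; lo=3,mid=4 → [5, 1, 2, 7, 3, 4, 12, 9, 8]
A[mid]=3<7: swap A[3],A[4]; lo=4,mid=5 → [5, 1, 2, 3, 7, 4, 12, 9, 8]
A[mid]=4<7: swap A[4],A[5]; lo=5,mid=6 → [5, 1, 2, 3, 4, 7, 12, 9, 8]
A[mid]=12>7: swap A[6],A[6]; hi=5 → [5, 1, 2, 3, 4, 7, 12, 9, 8]
end: lo=5, hi=5; A = [5, 1, 2, 3, 4, 7, 12, 9, 8]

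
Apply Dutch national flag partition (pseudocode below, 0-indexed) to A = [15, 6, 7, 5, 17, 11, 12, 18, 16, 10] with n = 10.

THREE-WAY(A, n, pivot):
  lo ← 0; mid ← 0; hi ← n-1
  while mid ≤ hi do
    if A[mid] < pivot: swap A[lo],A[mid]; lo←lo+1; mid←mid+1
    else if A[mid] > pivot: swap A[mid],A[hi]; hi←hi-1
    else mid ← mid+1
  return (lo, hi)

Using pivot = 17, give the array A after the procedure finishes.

lo=0 mid=0 hi=9
15<17: swap(0,0), lo=1 mid=1 ⇒ [15, 6, 7, 5, 17, 11, 12, 18, 16, 10]
6<17: swap(1,1), lo=2 mid=2 ⇒ [15, 6, 7, 5, 17, 11, 12, 18, 16, 10]
7<17: swap(2,2), lo=3 mid=3 ⇒ [15, 6, 7, 5, 17, 11, 12, 18, 16, 10]
5<17: swap(3,3), lo=4 mid=4 ⇒ [15, 6, 7, 5, 17, 11, 12, 18, 16, 10]
17=17: mid=5
11<17: swap(4,5), lo=5 mid=6 ⇒ [15, 6, 7, 5, 11, 17, 12, 18, 16, 10]
12<17: swap(5,6), lo=6 mid=7 ⇒ [15, 6, 7, 5, 11, 12, 17, 18, 16, 10]
18>17: swap(7,9), hi=8 ⇒ [15, 6, 7, 5, 11, 12, 17, 10, 16, 18]
10<17: swap(6,7), lo=7 mid=8 ⇒ [15, 6, 7, 5, 11, 12, 10, 17, 16, 18]
16<17: swap(7,8), lo=8 mid=9 ⇒ [15, 6, 7, 5, 11, 12, 10, 16, 17, 18]
done. lo=8 hi=8; A=[15, 6, 7, 5, 11, 12, 10, 16, 17, 18]

[15, 6, 7, 5, 11, 12, 10, 16, 17, 18]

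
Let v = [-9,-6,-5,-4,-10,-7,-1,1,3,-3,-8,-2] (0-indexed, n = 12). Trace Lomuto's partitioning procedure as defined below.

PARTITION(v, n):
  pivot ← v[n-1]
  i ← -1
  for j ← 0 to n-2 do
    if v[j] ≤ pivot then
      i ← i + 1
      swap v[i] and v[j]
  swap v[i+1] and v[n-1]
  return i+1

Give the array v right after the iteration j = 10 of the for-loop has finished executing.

[-9,-6,-5,-4,-10,-7,-3,-8,3,-1,1,-2]

pivot=-2, i=-1
j=0: -9≤-2, i=0, swap(0,0) ⇒ [-9,-6,-5,-4,-10,-7,-1,1,3,-3,-8,-2]
j=1: -6≤-2, i=1, swap(1,1) ⇒ [-9,-6,-5,-4,-10,-7,-1,1,3,-3,-8,-2]
j=2: -5≤-2, i=2, swap(2,2) ⇒ [-9,-6,-5,-4,-10,-7,-1,1,3,-3,-8,-2]
j=3: -4≤-2, i=3, swap(3,3) ⇒ [-9,-6,-5,-4,-10,-7,-1,1,3,-3,-8,-2]
j=4: -10≤-2, i=4, swap(4,4) ⇒ [-9,-6,-5,-4,-10,-7,-1,1,3,-3,-8,-2]
j=5: -7≤-2, i=5, swap(5,5) ⇒ [-9,-6,-5,-4,-10,-7,-1,1,3,-3,-8,-2]
j=6: -1>-2, skip
j=7: 1>-2, skip
j=8: 3>-2, skip
j=9: -3≤-2, i=6, swap(6,9) ⇒ [-9,-6,-5,-4,-10,-7,-3,1,3,-1,-8,-2]
j=10: -8≤-2, i=7, swap(7,10) ⇒ [-9,-6,-5,-4,-10,-7,-3,-8,3,-1,1,-2]
(after j=10) v = [-9,-6,-5,-4,-10,-7,-3,-8,3,-1,1,-2]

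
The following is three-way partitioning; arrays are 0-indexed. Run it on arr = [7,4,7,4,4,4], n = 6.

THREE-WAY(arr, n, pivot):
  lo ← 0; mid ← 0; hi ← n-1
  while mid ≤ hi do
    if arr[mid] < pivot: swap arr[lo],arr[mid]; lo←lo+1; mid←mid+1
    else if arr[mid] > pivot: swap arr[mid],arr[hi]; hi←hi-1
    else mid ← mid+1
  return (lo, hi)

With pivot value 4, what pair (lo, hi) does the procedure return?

(0, 3)

lo=0 mid=0 hi=5
7>4: swap(0,5), hi=4 ⇒ [4,4,7,4,4,7]
4=4: mid=1
4=4: mid=2
7>4: swap(2,4), hi=3 ⇒ [4,4,4,4,7,7]
4=4: mid=3
4=4: mid=4
done. lo=0 hi=3; arr=[4,4,4,4,7,7]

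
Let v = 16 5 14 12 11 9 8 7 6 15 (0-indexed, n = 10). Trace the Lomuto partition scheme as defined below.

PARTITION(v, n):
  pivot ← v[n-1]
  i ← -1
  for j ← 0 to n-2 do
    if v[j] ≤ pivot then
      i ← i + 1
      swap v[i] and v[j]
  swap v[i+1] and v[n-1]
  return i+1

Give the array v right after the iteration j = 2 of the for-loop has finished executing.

pivot=15, i=-1
j=0: 16>15, skip
j=1: 5≤15, i=0, swap(0,1) ⇒ 5 16 14 12 11 9 8 7 6 15
j=2: 14≤15, i=1, swap(1,2) ⇒ 5 14 16 12 11 9 8 7 6 15
(after j=2) v = 5 14 16 12 11 9 8 7 6 15

5 14 16 12 11 9 8 7 6 15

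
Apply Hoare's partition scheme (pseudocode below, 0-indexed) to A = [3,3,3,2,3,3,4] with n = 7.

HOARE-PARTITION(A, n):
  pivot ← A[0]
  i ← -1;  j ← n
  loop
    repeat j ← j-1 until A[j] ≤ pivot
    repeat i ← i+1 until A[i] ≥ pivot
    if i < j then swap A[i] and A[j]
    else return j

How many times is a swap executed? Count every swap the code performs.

pivot=3
j stops at 5 (3), i stops at 0 (3); swap ⇒ [3,3,3,2,3,3,4]
j stops at 4 (3), i stops at 1 (3); swap ⇒ [3,3,3,2,3,3,4]
j stops at 3 (2), i stops at 2 (3); swap ⇒ [3,3,2,3,3,3,4]
j stops at 2, i stops at 3; i≥j ⇒ return 2. A=[3,3,2,3,3,3,4]

3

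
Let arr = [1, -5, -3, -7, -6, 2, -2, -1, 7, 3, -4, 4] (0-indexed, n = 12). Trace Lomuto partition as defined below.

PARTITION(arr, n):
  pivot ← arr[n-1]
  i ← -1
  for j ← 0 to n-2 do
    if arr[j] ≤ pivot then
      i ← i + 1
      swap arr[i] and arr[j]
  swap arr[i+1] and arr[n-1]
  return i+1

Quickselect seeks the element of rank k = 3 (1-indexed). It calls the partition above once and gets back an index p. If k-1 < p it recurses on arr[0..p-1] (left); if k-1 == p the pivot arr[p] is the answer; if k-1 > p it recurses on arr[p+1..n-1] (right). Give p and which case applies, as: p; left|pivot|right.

pivot=4, i=-1
j=0: 1≤4, i=0, swap(0,0) ⇒ [1, -5, -3, -7, -6, 2, -2, -1, 7, 3, -4, 4]
j=1: -5≤4, i=1, swap(1,1) ⇒ [1, -5, -3, -7, -6, 2, -2, -1, 7, 3, -4, 4]
j=2: -3≤4, i=2, swap(2,2) ⇒ [1, -5, -3, -7, -6, 2, -2, -1, 7, 3, -4, 4]
j=3: -7≤4, i=3, swap(3,3) ⇒ [1, -5, -3, -7, -6, 2, -2, -1, 7, 3, -4, 4]
j=4: -6≤4, i=4, swap(4,4) ⇒ [1, -5, -3, -7, -6, 2, -2, -1, 7, 3, -4, 4]
j=5: 2≤4, i=5, swap(5,5) ⇒ [1, -5, -3, -7, -6, 2, -2, -1, 7, 3, -4, 4]
j=6: -2≤4, i=6, swap(6,6) ⇒ [1, -5, -3, -7, -6, 2, -2, -1, 7, 3, -4, 4]
j=7: -1≤4, i=7, swap(7,7) ⇒ [1, -5, -3, -7, -6, 2, -2, -1, 7, 3, -4, 4]
j=8: 7>4, skip
j=9: 3≤4, i=8, swap(8,9) ⇒ [1, -5, -3, -7, -6, 2, -2, -1, 3, 7, -4, 4]
j=10: -4≤4, i=9, swap(9,10) ⇒ [1, -5, -3, -7, -6, 2, -2, -1, 3, -4, 7, 4]
swap(10,11) ⇒ [1, -5, -3, -7, -6, 2, -2, -1, 3, -4, 4, 7]; return 10
p = 10; k-1 = 2 < 10 ⇒ left

10; left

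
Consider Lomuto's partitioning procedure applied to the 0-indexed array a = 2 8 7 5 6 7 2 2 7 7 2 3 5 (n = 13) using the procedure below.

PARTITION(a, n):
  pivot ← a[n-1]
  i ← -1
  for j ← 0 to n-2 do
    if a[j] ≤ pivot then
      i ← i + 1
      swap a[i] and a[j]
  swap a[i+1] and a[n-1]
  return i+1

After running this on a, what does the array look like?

2 5 2 2 2 3 5 8 7 7 6 7 7

pivot = a[12] = 5; i = -1
j=0: a[0]=2 ≤ 5 → i=0, swap a[0],a[0] (no change) → 2 8 7 5 6 7 2 2 7 7 2 3 5
j=1: a[1]=8 > 5 → no swap
j=2: a[2]=7 > 5 → no swap
j=3: a[3]=5 ≤ 5 → i=1, swap a[1],a[3] → 2 5 7 8 6 7 2 2 7 7 2 3 5
j=4: a[4]=6 > 5 → no swap
j=5: a[5]=7 > 5 → no swap
j=6: a[6]=2 ≤ 5 → i=2, swap a[2],a[6] → 2 5 2 8 6 7 7 2 7 7 2 3 5
j=7: a[7]=2 ≤ 5 → i=3, swap a[3],a[7] → 2 5 2 2 6 7 7 8 7 7 2 3 5
j=8: a[8]=7 > 5 → no swap
j=9: a[9]=7 > 5 → no swap
j=10: a[10]=2 ≤ 5 → i=4, swap a[4],a[10] → 2 5 2 2 2 7 7 8 7 7 6 3 5
j=11: a[11]=3 ≤ 5 → i=5, swap a[5],a[11] → 2 5 2 2 2 3 7 8 7 7 6 7 5
final swap a[6],a[12] → 2 5 2 2 2 3 5 8 7 7 6 7 7; return 6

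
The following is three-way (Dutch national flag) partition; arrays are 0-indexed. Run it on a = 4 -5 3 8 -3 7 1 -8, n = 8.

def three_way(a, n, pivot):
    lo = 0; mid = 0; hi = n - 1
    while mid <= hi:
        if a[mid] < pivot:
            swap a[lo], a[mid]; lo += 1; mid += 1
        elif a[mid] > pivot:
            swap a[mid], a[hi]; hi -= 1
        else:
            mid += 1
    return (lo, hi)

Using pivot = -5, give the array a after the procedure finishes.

pivot = -5; lo=0, mid=0, hi=7
a[mid]=4>-5: swap a[0],a[7]; hi=6 → -8 -5 3 8 -3 7 1 4
a[mid]=-8<-5: swap a[0],a[0]; lo=1,mid=1 → -8 -5 3 8 -3 7 1 4
a[mid]=-5=-5: mid=2
a[mid]=3>-5: swap a[2],a[6]; hi=5 → -8 -5 1 8 -3 7 3 4
a[mid]=1>-5: swap a[2],a[5]; hi=4 → -8 -5 7 8 -3 1 3 4
a[mid]=7>-5: swap a[2],a[4]; hi=3 → -8 -5 -3 8 7 1 3 4
a[mid]=-3>-5: swap a[2],a[3]; hi=2 → -8 -5 8 -3 7 1 3 4
a[mid]=8>-5: swap a[2],a[2]; hi=1 → -8 -5 8 -3 7 1 3 4
end: lo=1, hi=1; a = -8 -5 8 -3 7 1 3 4

-8 -5 8 -3 7 1 3 4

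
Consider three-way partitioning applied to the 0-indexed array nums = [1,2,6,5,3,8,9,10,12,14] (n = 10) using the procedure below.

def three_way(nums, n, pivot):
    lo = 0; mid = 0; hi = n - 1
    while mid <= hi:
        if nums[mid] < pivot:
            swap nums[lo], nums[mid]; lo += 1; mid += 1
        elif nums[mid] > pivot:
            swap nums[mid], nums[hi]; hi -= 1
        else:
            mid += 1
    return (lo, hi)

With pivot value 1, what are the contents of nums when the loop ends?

lo=0 mid=0 hi=9
1=1: mid=1
2>1: swap(1,9), hi=8 ⇒ [1,14,6,5,3,8,9,10,12,2]
14>1: swap(1,8), hi=7 ⇒ [1,12,6,5,3,8,9,10,14,2]
12>1: swap(1,7), hi=6 ⇒ [1,10,6,5,3,8,9,12,14,2]
10>1: swap(1,6), hi=5 ⇒ [1,9,6,5,3,8,10,12,14,2]
9>1: swap(1,5), hi=4 ⇒ [1,8,6,5,3,9,10,12,14,2]
8>1: swap(1,4), hi=3 ⇒ [1,3,6,5,8,9,10,12,14,2]
3>1: swap(1,3), hi=2 ⇒ [1,5,6,3,8,9,10,12,14,2]
5>1: swap(1,2), hi=1 ⇒ [1,6,5,3,8,9,10,12,14,2]
6>1: swap(1,1), hi=0 ⇒ [1,6,5,3,8,9,10,12,14,2]
done. lo=0 hi=0; nums=[1,6,5,3,8,9,10,12,14,2]

[1,6,5,3,8,9,10,12,14,2]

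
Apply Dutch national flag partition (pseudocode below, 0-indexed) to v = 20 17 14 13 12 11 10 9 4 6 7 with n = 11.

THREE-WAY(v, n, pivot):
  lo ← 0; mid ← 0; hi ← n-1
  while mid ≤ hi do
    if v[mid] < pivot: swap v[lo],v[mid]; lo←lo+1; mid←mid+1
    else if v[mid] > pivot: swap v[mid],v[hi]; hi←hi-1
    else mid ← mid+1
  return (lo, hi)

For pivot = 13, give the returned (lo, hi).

lo=0 mid=0 hi=10
20>13: swap(0,10), hi=9 ⇒ 7 17 14 13 12 11 10 9 4 6 20
7<13: swap(0,0), lo=1 mid=1 ⇒ 7 17 14 13 12 11 10 9 4 6 20
17>13: swap(1,9), hi=8 ⇒ 7 6 14 13 12 11 10 9 4 17 20
6<13: swap(1,1), lo=2 mid=2 ⇒ 7 6 14 13 12 11 10 9 4 17 20
14>13: swap(2,8), hi=7 ⇒ 7 6 4 13 12 11 10 9 14 17 20
4<13: swap(2,2), lo=3 mid=3 ⇒ 7 6 4 13 12 11 10 9 14 17 20
13=13: mid=4
12<13: swap(3,4), lo=4 mid=5 ⇒ 7 6 4 12 13 11 10 9 14 17 20
11<13: swap(4,5), lo=5 mid=6 ⇒ 7 6 4 12 11 13 10 9 14 17 20
10<13: swap(5,6), lo=6 mid=7 ⇒ 7 6 4 12 11 10 13 9 14 17 20
9<13: swap(6,7), lo=7 mid=8 ⇒ 7 6 4 12 11 10 9 13 14 17 20
done. lo=7 hi=7; v=7 6 4 12 11 10 9 13 14 17 20

(7, 7)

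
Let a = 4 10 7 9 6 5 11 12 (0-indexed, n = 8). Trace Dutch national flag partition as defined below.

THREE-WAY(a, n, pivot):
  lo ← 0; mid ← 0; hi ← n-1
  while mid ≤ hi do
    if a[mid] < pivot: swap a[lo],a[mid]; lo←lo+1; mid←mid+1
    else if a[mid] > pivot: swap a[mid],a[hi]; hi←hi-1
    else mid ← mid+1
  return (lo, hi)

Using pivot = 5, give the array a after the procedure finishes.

pivot = 5; lo=0, mid=0, hi=7
a[mid]=4<5: swap a[0],a[0]; lo=1,mid=1 → 4 10 7 9 6 5 11 12
a[mid]=10>5: swap a[1],a[7]; hi=6 → 4 12 7 9 6 5 11 10
a[mid]=12>5: swap a[1],a[6]; hi=5 → 4 11 7 9 6 5 12 10
a[mid]=11>5: swap a[1],a[5]; hi=4 → 4 5 7 9 6 11 12 10
a[mid]=5=5: mid=2
a[mid]=7>5: swap a[2],a[4]; hi=3 → 4 5 6 9 7 11 12 10
a[mid]=6>5: swap a[2],a[3]; hi=2 → 4 5 9 6 7 11 12 10
a[mid]=9>5: swap a[2],a[2]; hi=1 → 4 5 9 6 7 11 12 10
end: lo=1, hi=1; a = 4 5 9 6 7 11 12 10

4 5 9 6 7 11 12 10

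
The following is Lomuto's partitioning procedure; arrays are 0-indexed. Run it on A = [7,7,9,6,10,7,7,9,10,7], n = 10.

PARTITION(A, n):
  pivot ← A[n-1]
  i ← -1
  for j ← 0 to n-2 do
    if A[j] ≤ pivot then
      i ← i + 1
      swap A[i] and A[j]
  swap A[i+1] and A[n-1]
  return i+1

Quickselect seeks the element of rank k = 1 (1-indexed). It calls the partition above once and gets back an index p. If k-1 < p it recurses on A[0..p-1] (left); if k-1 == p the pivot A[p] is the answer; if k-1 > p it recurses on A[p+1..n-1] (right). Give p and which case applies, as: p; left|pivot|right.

5; left

pivot=7, i=-1
j=0: 7≤7, i=0, swap(0,0) ⇒ [7,7,9,6,10,7,7,9,10,7]
j=1: 7≤7, i=1, swap(1,1) ⇒ [7,7,9,6,10,7,7,9,10,7]
j=2: 9>7, skip
j=3: 6≤7, i=2, swap(2,3) ⇒ [7,7,6,9,10,7,7,9,10,7]
j=4: 10>7, skip
j=5: 7≤7, i=3, swap(3,5) ⇒ [7,7,6,7,10,9,7,9,10,7]
j=6: 7≤7, i=4, swap(4,6) ⇒ [7,7,6,7,7,9,10,9,10,7]
j=7: 9>7, skip
j=8: 10>7, skip
swap(5,9) ⇒ [7,7,6,7,7,7,10,9,10,9]; return 5
p = 5; k-1 = 0 < 5 ⇒ left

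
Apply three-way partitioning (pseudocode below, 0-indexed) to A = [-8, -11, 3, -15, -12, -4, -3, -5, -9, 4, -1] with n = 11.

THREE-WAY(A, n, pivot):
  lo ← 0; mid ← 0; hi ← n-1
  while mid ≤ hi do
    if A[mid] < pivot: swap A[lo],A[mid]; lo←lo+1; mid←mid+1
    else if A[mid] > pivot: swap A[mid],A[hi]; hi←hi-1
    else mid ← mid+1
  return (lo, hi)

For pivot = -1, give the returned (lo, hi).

(8, 8)

pivot = -1; lo=0, mid=0, hi=10
A[mid]=-8<-1: swap A[0],A[0]; lo=1,mid=1 → [-8, -11, 3, -15, -12, -4, -3, -5, -9, 4, -1]
A[mid]=-11<-1: swap A[1],A[1]; lo=2,mid=2 → [-8, -11, 3, -15, -12, -4, -3, -5, -9, 4, -1]
A[mid]=3>-1: swap A[2],A[10]; hi=9 → [-8, -11, -1, -15, -12, -4, -3, -5, -9, 4, 3]
A[mid]=-1=-1: mid=3
A[mid]=-15<-1: swap A[2],A[3]; lo=3,mid=4 → [-8, -11, -15, -1, -12, -4, -3, -5, -9, 4, 3]
A[mid]=-12<-1: swap A[3],A[4]; lo=4,mid=5 → [-8, -11, -15, -12, -1, -4, -3, -5, -9, 4, 3]
A[mid]=-4<-1: swap A[4],A[5]; lo=5,mid=6 → [-8, -11, -15, -12, -4, -1, -3, -5, -9, 4, 3]
A[mid]=-3<-1: swap A[5],A[6]; lo=6,mid=7 → [-8, -11, -15, -12, -4, -3, -1, -5, -9, 4, 3]
A[mid]=-5<-1: swap A[6],A[7]; lo=7,mid=8 → [-8, -11, -15, -12, -4, -3, -5, -1, -9, 4, 3]
A[mid]=-9<-1: swap A[7],A[8]; lo=8,mid=9 → [-8, -11, -15, -12, -4, -3, -5, -9, -1, 4, 3]
A[mid]=4>-1: swap A[9],A[9]; hi=8 → [-8, -11, -15, -12, -4, -3, -5, -9, -1, 4, 3]
end: lo=8, hi=8; A = [-8, -11, -15, -12, -4, -3, -5, -9, -1, 4, 3]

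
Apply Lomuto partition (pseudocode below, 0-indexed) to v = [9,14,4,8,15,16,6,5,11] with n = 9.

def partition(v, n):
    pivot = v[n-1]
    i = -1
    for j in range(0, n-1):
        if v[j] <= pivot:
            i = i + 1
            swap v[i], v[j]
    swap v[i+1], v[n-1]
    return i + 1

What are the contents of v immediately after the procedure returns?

[9,4,8,6,5,11,14,15,16]

pivot = v[8] = 11; i = -1
j=0: v[0]=9 ≤ 11 → i=0, swap v[0],v[0] (no change) → [9,14,4,8,15,16,6,5,11]
j=1: v[1]=14 > 11 → no swap
j=2: v[2]=4 ≤ 11 → i=1, swap v[1],v[2] → [9,4,14,8,15,16,6,5,11]
j=3: v[3]=8 ≤ 11 → i=2, swap v[2],v[3] → [9,4,8,14,15,16,6,5,11]
j=4: v[4]=15 > 11 → no swap
j=5: v[5]=16 > 11 → no swap
j=6: v[6]=6 ≤ 11 → i=3, swap v[3],v[6] → [9,4,8,6,15,16,14,5,11]
j=7: v[7]=5 ≤ 11 → i=4, swap v[4],v[7] → [9,4,8,6,5,16,14,15,11]
final swap v[5],v[8] → [9,4,8,6,5,11,14,15,16]; return 5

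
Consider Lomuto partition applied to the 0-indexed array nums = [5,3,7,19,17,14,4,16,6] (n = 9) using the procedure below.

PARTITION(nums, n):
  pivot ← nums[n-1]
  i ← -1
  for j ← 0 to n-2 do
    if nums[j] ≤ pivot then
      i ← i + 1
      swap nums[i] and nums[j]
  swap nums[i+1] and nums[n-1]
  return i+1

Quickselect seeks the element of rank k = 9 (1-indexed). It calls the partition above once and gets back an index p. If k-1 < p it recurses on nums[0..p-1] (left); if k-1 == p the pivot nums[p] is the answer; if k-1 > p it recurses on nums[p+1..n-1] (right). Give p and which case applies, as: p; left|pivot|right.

pivot = nums[8] = 6; i = -1
j=0: nums[0]=5 ≤ 6 → i=0, swap nums[0],nums[0] (no change) → [5,3,7,19,17,14,4,16,6]
j=1: nums[1]=3 ≤ 6 → i=1, swap nums[1],nums[1] (no change) → [5,3,7,19,17,14,4,16,6]
j=2: nums[2]=7 > 6 → no swap
j=3: nums[3]=19 > 6 → no swap
j=4: nums[4]=17 > 6 → no swap
j=5: nums[5]=14 > 6 → no swap
j=6: nums[6]=4 ≤ 6 → i=2, swap nums[2],nums[6] → [5,3,4,19,17,14,7,16,6]
j=7: nums[7]=16 > 6 → no swap
final swap nums[3],nums[8] → [5,3,4,6,17,14,7,16,19]; return 3
p = 3; k-1 = 8 > 3 ⇒ right

3; right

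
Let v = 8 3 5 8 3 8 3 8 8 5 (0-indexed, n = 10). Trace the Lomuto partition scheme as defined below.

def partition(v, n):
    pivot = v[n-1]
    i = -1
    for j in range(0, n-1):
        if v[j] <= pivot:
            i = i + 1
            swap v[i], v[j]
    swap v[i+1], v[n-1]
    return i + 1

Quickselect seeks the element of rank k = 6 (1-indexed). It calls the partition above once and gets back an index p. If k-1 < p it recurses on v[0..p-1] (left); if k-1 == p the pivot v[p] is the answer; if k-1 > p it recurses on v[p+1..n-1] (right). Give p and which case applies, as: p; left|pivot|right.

4; right

pivot=5, i=-1
j=0: 8>5, skip
j=1: 3≤5, i=0, swap(0,1) ⇒ 3 8 5 8 3 8 3 8 8 5
j=2: 5≤5, i=1, swap(1,2) ⇒ 3 5 8 8 3 8 3 8 8 5
j=3: 8>5, skip
j=4: 3≤5, i=2, swap(2,4) ⇒ 3 5 3 8 8 8 3 8 8 5
j=5: 8>5, skip
j=6: 3≤5, i=3, swap(3,6) ⇒ 3 5 3 3 8 8 8 8 8 5
j=7: 8>5, skip
j=8: 8>5, skip
swap(4,9) ⇒ 3 5 3 3 5 8 8 8 8 8; return 4
p = 4; k-1 = 5 > 4 ⇒ right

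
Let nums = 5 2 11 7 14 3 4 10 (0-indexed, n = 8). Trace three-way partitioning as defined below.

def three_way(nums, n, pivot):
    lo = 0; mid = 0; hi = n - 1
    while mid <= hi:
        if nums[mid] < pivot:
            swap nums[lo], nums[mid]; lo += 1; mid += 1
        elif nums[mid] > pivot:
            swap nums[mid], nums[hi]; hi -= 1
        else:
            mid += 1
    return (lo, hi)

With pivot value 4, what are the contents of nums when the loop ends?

2 3 4 14 7 11 10 5

pivot = 4; lo=0, mid=0, hi=7
nums[mid]=5>4: swap nums[0],nums[7]; hi=6 → 10 2 11 7 14 3 4 5
nums[mid]=10>4: swap nums[0],nums[6]; hi=5 → 4 2 11 7 14 3 10 5
nums[mid]=4=4: mid=1
nums[mid]=2<4: swap nums[0],nums[1]; lo=1,mid=2 → 2 4 11 7 14 3 10 5
nums[mid]=11>4: swap nums[2],nums[5]; hi=4 → 2 4 3 7 14 11 10 5
nums[mid]=3<4: swap nums[1],nums[2]; lo=2,mid=3 → 2 3 4 7 14 11 10 5
nums[mid]=7>4: swap nums[3],nums[4]; hi=3 → 2 3 4 14 7 11 10 5
nums[mid]=14>4: swap nums[3],nums[3]; hi=2 → 2 3 4 14 7 11 10 5
end: lo=2, hi=2; nums = 2 3 4 14 7 11 10 5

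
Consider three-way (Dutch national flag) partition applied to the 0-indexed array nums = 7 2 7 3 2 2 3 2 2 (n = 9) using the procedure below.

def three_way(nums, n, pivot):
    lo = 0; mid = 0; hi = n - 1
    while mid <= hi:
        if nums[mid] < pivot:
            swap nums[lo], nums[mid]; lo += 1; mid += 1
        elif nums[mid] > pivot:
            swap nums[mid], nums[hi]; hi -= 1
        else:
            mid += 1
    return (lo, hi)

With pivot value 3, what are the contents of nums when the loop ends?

2 2 2 2 2 3 3 7 7

lo=0 mid=0 hi=8
7>3: swap(0,8), hi=7 ⇒ 2 2 7 3 2 2 3 2 7
2<3: swap(0,0), lo=1 mid=1 ⇒ 2 2 7 3 2 2 3 2 7
2<3: swap(1,1), lo=2 mid=2 ⇒ 2 2 7 3 2 2 3 2 7
7>3: swap(2,7), hi=6 ⇒ 2 2 2 3 2 2 3 7 7
2<3: swap(2,2), lo=3 mid=3 ⇒ 2 2 2 3 2 2 3 7 7
3=3: mid=4
2<3: swap(3,4), lo=4 mid=5 ⇒ 2 2 2 2 3 2 3 7 7
2<3: swap(4,5), lo=5 mid=6 ⇒ 2 2 2 2 2 3 3 7 7
3=3: mid=7
done. lo=5 hi=6; nums=2 2 2 2 2 3 3 7 7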